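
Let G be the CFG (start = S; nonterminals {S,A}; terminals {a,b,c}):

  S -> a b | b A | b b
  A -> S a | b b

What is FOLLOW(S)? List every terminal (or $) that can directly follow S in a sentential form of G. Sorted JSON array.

FIRST iteration:
pass 1:
  A via A→b b: +{b}
  S via S→a b: +{a}
  S via S→b A: +{b}
  FIRST[S]={a,b}  FIRST[A]={b}
pass 2:
  A via A→S a: +{a}
  FIRST[S]={a,b}  FIRST[A]={a,b}
pass 3: — fixpoint
  FIRST[S]={a,b}  FIRST[A]={a,b}

Compute FOLLOW by fixpoint:
initialize: $ ∈ FOLLOW(S)
round 1:
  A→S a: FOLLOW(S) ⊇ FIRST(a) = {a}; new: +{a}
  S→b A: FOLLOW(A) ⊇ FOLLOW(S) ⊇ {$,a}; new: +{$,a}
  S: {$,a}  A: {$,a}
round 2: — fixpoint
  S: {$,a}  A: {$,a}

FOLLOW(S) = ["$", "a"]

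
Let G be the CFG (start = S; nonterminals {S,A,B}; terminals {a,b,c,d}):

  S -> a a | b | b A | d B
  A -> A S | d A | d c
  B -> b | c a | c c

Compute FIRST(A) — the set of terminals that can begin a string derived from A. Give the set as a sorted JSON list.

FIRST sets, iterate to fixpoint:
pass 1:
  A via A→d A: +{d}
  B via B→b: +{b}
  B via B→c a: +{c}
  S via S→a a: +{a}
  S via S→b: +{b}
  S via S→d B: +{d}
  FIRST(S)={a,b,d}  FIRST(A)={d}  FIRST(B)={b,c}
pass 2: (stable)
  FIRST(S)={a,b,d}  FIRST(A)={d}  FIRST(B)={b,c}

FIRST(A) = ["d"]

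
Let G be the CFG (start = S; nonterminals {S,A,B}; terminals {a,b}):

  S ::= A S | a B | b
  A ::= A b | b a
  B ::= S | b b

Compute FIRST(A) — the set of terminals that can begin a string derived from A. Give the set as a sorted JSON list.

FIRST iteration:
pass 1:
  A via A→b a: +{b}
  B via B→b b: +{b}
  S via S→A S: +{b}
  S via S→a B: +{a}
  S: {a,b}  A: {b}  B: {b}
pass 2:
  B via B→S: +{a}
  S: {a,b}  A: {b}  B: {a,b}
pass 3: (stable)
  S: {a,b}  A: {b}  B: {a,b}

FIRST(A) = ["b"]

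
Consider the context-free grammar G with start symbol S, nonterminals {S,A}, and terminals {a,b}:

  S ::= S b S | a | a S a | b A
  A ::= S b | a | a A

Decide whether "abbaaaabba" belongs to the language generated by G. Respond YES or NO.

CNF form of G:
  S -> S X2 | T0 A | T1 X3 | a
  A -> S T0 | T1 A | a
  T0 -> b
  T1 -> a
  X2 -> T0 S
  X3 -> S T1

CYK table (by increasing span):
  cell(0,0) a: {A,S,T1}  orig:{A,S}
  cell(1,1) b: {T0}  orig:{}
  cell(2,2) b: {T0}  orig:{}
  cell(3,3) a: {A,S,T1}  orig:{A,S}
  cell(4,4) a: {A,S,T1}  orig:{A,S}
  cell(5,5) a: {A,S,T1}  orig:{A,S}
  cell(6,6) a: {A,S,T1}  orig:{A,S}
  cell(7,7) b: {T0}  orig:{}
  cell(8,8) b: {T0}  orig:{}
  cell(9,9) a: {A,S,T1}  orig:{A,S}
  cell(0,1) ab: {A}
  cell(1,2) bb: ∅
  cell(2,3) ba: {S,X2}  orig:{S}
  cell(3,4) aa: {A,X3}  orig:{A}
  cell(4,5) aa: {A,X3}  orig:{A}
  cell(5,6) aa: {A,X3}  orig:{A}
  cell(6,7) ab: {A}
  cell(7,8) bb: ∅
  cell(8,9) ba: {S,X2}  orig:{S}
  cell(0,2) abb: ∅
  cell(1,3) bba: {X2}  orig:{}
  cell(2,4) baa: {S,X3}  orig:{S}
  cell(3,5) aaa: {A,S}
  cell(4,6) aaa: {A,S}
  cell(5,7) aab: {A}
  cell(6,8) abb: ∅
  cell(7,9) bba: {X2}  orig:{}
  cell(0,3) abba: {S}
  cell(1,4) bbaa: {X2}  orig:{}
  cell(2,5) baaa: {S,X2,X3}  orig:{S}
  cell(3,6) aaaa: {A,X3}  orig:{A}
  cell(4,7) aaab: {A}
  cell(5,8) aabb: ∅
  cell(6,9) abba: {S}
  cell(0,4) abbaa: {S,X3}  orig:{S}
  cell(1,5) bbaaa: {X2}  orig:{}
  cell(2,6) baaaa: {S,X3}  orig:{S}
  cell(3,7) aaaab: {A}
  cell(4,8) aaabb: ∅
  cell(5,9) aabba: ∅
  cell(0,5) abbaaa: {S,X3}  orig:{S}
  cell(1,6) bbaaaa: {X2}  orig:{}
  cell(2,7) baaaab: {A,S}
  cell(3,8) aaaabb: ∅
  cell(4,9) aaabba: {S}
  cell(0,6) abbaaaa: {S,X3}  orig:{S}
  cell(1,7) bbaaaab: {S,X2}  orig:{S}
  cell(2,8) baaaabb: {A}
  cell(3,9) aaaabba: ∅
  cell(0,7) abbaaaab: {A,S}
  cell(1,8) bbaaaabb: {A,S}
  cell(2,9) baaaabba: {S}
  cell(0,8) abbaaaabb: {A}
  cell(1,9) bbaaaabba: {S,X2,X3}  orig:{S}
  cell(0,9) abbaaaabba: {S}

S ∈ T[0,9] ⇒ YES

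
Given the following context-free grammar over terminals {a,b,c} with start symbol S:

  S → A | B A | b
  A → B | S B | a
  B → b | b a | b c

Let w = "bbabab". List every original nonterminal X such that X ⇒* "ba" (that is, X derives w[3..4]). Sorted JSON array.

Convert to CNF:
  S -> B A | S B | T0 T1 | T0 T2 | a | b
  A -> S B | T0 T1 | T0 T2 | a | b
  B -> T0 T1 | T0 T2 | b
  T0 -> b
  T1 -> a
  T2 -> c

Fill CYK table bottom-up (cells [i..j] with 3 ≤ i ≤ j ≤ 4 only):
  [3..3]={A,B,S,T0}  "b"  orig:{A,B,S}
  [4..4]={A,S,T1}  "a"  orig:{A,S}
  [3..4]={A,B,S}  "ba"

Original NTs in T[3,4] deriving "ba": ["A", "B", "S"]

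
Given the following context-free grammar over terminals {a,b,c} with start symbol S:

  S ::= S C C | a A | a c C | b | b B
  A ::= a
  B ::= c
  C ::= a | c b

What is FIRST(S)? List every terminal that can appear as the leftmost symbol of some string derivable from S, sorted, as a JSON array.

FIRST iteration:
round 1:
  A via A→a: +{a}
  B via B→c: +{c}
  C via C→a: +{a}
  C via C→c b: +{c}
  S via S→a A: +{a}
  S via S→b: +{b}
  S: {a,b}  A: {a}  B: {c}  C: {a,c}
round 2: — fixpoint
  S: {a,b}  A: {a}  B: {c}  C: {a,c}

FIRST(S) = ["a", "b"]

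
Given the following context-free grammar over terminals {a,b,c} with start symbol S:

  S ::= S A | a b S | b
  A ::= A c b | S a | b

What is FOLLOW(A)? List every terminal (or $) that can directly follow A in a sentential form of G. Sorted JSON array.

FIRST sets, iterate to fixpoint:
iter 1:
  A via A→b: +{b}
  S via S→a b S: +{a}
  S via S→b: +{b}
  FIRST[S]={a,b}  FIRST[A]={b}
iter 2:
  A via A→S a: +{a}
  FIRST[S]={a,b}  FIRST[A]={a,b}
iter 3: done
  FIRST[S]={a,b}  FIRST[A]={a,b}

Compute FOLLOW by fixpoint:
initialize: $ ∈ FOLLOW(S)
pass 1:
  A→A c b: FOLLOW(A) ⊇ FIRST(c) = {c}; new: +{c}
  A→S a: FOLLOW(S) ⊇ FIRST(a) = {a}; new: +{a}
  S→S A: FOLLOW(S) ⊇ FIRST(A) = {a,b}; new: +{b}
  S→S A: FOLLOW(A) ⊇ FOLLOW(S) ⊇ {$,a,b}; new: +{$,a,b}
  S: {$,a,b}  A: {$,a,b,c}
pass 2: (stable)
  S: {$,a,b}  A: {$,a,b,c}

FOLLOW(A) = ["$", "a", "b", "c"]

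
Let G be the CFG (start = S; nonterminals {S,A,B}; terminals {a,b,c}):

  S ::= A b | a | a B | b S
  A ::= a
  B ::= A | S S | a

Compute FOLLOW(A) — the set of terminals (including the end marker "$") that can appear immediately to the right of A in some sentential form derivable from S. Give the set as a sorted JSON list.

FIRST iteration:
[1]
  A via A→a: +{a}
  B via B→A: +{a}
  S via S→A b: +{a}
  S via S→b S: +{b}
  FIRST(S)={a,b}  FIRST(A)={a}  FIRST(B)={a}
[2]
  B via B→S S: +{b}
  FIRST(S)={a,b}  FIRST(A)={a}  FIRST(B)={a,b}
[3] — fixpoint
  FIRST(S)={a,b}  FIRST(A)={a}  FIRST(B)={a,b}

FOLLOW iteration:
FOLLOW(S) := {$}
[1]
  B→S S: FOLLOW(S) ⊇ FIRST(S) = {a,b}; new: +{a,b}
  S→A b: FOLLOW(A) ⊇ FIRST(b) = {b}; new: +{b}
  S→a B: FOLLOW(B) ⊇ FOLLOW(S) ⊇ {$,a,b}; new: +{$,a,b}
  FOLLOW(S)={$,a,b}  FOLLOW(A)={b}  FOLLOW(B)={$,a,b}
[2]
  B→A: FOLLOW(A) ⊇ FOLLOW(B) ⊇ {$,a,b}; new: +{$,a}
  FOLLOW(S)={$,a,b}  FOLLOW(A)={$,a,b}  FOLLOW(B)={$,a,b}
[3] (no change)
  FOLLOW(S)={$,a,b}  FOLLOW(A)={$,a,b}  FOLLOW(B)={$,a,b}

FOLLOW(A) = ["$", "a", "b"]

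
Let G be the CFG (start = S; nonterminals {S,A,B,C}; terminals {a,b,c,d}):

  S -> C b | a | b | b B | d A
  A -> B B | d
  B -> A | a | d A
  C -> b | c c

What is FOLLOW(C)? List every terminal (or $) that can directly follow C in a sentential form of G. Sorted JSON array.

FIRST sets, iterate to fixpoint:
[1]
  A via A→d: +{d}
  B via B→A: +{d}
  B via B→a: +{a}
  C via C→b: +{b}
  C via C→c c: +{c}
  S via S→C b: +{b,c}
  S via S→a: +{a}
  S via S→d A: +{d}
  S: {a,b,c,d}  A: {d}  B: {a,d}  C: {b,c}
[2]
  A via A→B B: +{a}
  S: {a,b,c,d}  A: {a,d}  B: {a,d}  C: {b,c}
[3] — fixpoint
  S: {a,b,c,d}  A: {a,d}  B: {a,d}  C: {b,c}

FOLLOW iteration:
seed FOLLOW(S) with $
iter 1:
  A→B B: FOLLOW(B) ⊇ FIRST(B) = {a,d}; new: +{a,d}
  B→A: FOLLOW(A) ⊇ FOLLOW(B) ⊇ {a,d}; new: +{a,d}
  S→C b: FOLLOW(C) ⊇ FIRST(b) = {b}; new: +{b}
  S→b B: FOLLOW(B) ⊇ FOLLOW(S) ⊇ {$}; new: +{$}
  S→d A: FOLLOW(A) ⊇ FOLLOW(S) ⊇ {$}; new: +{$}
  FOLLOW[S]={$}  FOLLOW[A]={$,a,d}  FOLLOW[B]={$,a,d}  FOLLOW[C]={b}
iter 2: done
  FOLLOW[S]={$}  FOLLOW[A]={$,a,d}  FOLLOW[B]={$,a,d}  FOLLOW[C]={b}

FOLLOW(C) = ["b"]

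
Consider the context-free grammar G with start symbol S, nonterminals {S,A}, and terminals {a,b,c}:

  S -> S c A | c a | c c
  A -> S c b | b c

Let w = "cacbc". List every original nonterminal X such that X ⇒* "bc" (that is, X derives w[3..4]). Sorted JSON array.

CNF form of G:
  S -> S X4 | T0 T0 | T0 T2
  A -> S X3 | T1 T0
  T0 -> c
  T1 -> b
  T2 -> a
  X3 -> T0 T1
  X4 -> T0 A

Fill CYK table bottom-up — only the sub-triangle for w[3..4]:
  cell(3,3) b: {T1}  orig:{}
  cell(4,4) c: {T0}  orig:{}
  cell(3,4) bc: {A}

Original NTs in T[3,4] deriving "bc": ["A"]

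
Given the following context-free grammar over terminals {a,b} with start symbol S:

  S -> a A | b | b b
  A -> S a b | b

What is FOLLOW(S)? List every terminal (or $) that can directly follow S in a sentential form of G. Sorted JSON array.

Compute FIRST by fixpoint:
pass 1:
  A via A→b: +{b}
  S via S→a A: +{a}
  S via S→b: +{b}
  S: {a,b}  A: {b}
pass 2:
  A via A→S a b: +{a}
  S: {a,b}  A: {a,b}
pass 3: (no change)
  S: {a,b}  A: {a,b}

Compute FOLLOW by fixpoint:
FOLLOW(S) := {$}
[1]
  A→S a b: FOLLOW(S) ⊇ FIRST(a) = {a}; new: +{a}
  S→a A: FOLLOW(A) ⊇ FOLLOW(S) ⊇ {$,a}; new: +{$,a}
  FOLLOW(S)={$,a}  FOLLOW(A)={$,a}
[2] — fixpoint
  FOLLOW(S)={$,a}  FOLLOW(A)={$,a}

FOLLOW(S) = ["$", "a"]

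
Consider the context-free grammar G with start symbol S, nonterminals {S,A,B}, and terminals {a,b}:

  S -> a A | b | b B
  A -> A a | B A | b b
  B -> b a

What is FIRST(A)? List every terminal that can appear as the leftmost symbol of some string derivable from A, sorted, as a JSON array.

FIRST iteration:
pass 1:
  A via A→b b: +{b}
  B via B→b a: +{b}
  S via S→a A: +{a}
  S via S→b: +{b}
  FIRST(S)={a,b}  FIRST(A)={b}  FIRST(B)={b}
pass 2: done
  FIRST(S)={a,b}  FIRST(A)={b}  FIRST(B)={b}

FIRST(A) = ["b"]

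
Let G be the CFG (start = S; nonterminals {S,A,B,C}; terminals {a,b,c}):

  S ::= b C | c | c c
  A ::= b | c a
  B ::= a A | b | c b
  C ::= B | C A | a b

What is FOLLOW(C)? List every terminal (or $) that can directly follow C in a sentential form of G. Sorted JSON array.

Compute FIRST by fixpoint:
iter 1:
  A via A→b: +{b}
  A via A→c a: +{c}
  B via B→a A: +{a}
  B via B→b: +{b}
  B via B→c b: +{c}
  C via C→B: +{a,b,c}
  S via S→b C: +{b}
  S via S→c: +{c}
  FIRST(S)={b,c}  FIRST(A)={b,c}  FIRST(B)={a,b,c}  FIRST(C)={a,b,c}
iter 2: (no change)
  FIRST(S)={b,c}  FIRST(A)={b,c}  FIRST(B)={a,b,c}  FIRST(C)={a,b,c}

FOLLOW sets:
seed FOLLOW(S) with $
iter 1:
  C→C A: FOLLOW(C) ⊇ FIRST(A) = {b,c}; new: +{b,c}
  C→C A: FOLLOW(A) ⊇ FOLLOW(C) ⊇ {b,c}; new: +{b,c}
  S→b C: FOLLOW(C) ⊇ FOLLOW(S) ⊇ {$}; new: +{$}
  FOLLOW(S)={$}  FOLLOW(A)={b,c}  FOLLOW(B)={}  FOLLOW(C)={$,b,c}
iter 2:
  C→B: FOLLOW(B) ⊇ FOLLOW(C) ⊇ {$,b,c}; new: +{$,b,c}
  C→C A: FOLLOW(A) ⊇ FOLLOW(C) ⊇ {$,b,c}; new: +{$}
  FOLLOW(S)={$}  FOLLOW(A)={$,b,c}  FOLLOW(B)={$,b,c}  FOLLOW(C)={$,b,c}
iter 3: done
  FOLLOW(S)={$}  FOLLOW(A)={$,b,c}  FOLLOW(B)={$,b,c}  FOLLOW(C)={$,b,c}

FOLLOW(C) = ["$", "b", "c"]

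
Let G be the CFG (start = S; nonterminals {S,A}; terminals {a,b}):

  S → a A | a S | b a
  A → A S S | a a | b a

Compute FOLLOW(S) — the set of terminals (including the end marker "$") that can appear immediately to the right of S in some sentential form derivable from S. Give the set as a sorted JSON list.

FIRST sets, iterate to fixpoint:
[1]
  A via A→a a: +{a}
  A via A→b a: +{b}
  S via S→a A: +{a}
  S via S→b a: +{b}
  FIRST[S]={a,b}  FIRST[A]={a,b}
[2] done
  FIRST[S]={a,b}  FIRST[A]={a,b}

Compute FOLLOW by fixpoint:
FOLLOW(S) := {$}
iter 1:
  A→A S S: FOLLOW(A) ⊇ FIRST(S) = {a,b}; new: +{a,b}
  A→A S S: FOLLOW(S) ⊇ FIRST(S) = {a,b}; new: +{a,b}
  S→a A: FOLLOW(A) ⊇ FOLLOW(S) ⊇ {$,a,b}; new: +{$}
  S: {$,a,b}  A: {$,a,b}
iter 2: (stable)
  S: {$,a,b}  A: {$,a,b}

FOLLOW(S) = ["$", "a", "b"]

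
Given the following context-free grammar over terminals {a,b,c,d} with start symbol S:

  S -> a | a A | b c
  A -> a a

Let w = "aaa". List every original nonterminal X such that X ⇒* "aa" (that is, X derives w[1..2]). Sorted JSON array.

CNF form of G:
  S -> T0 A | T1 T2 | a
  A -> T0 T0
  T0 -> a
  T1 -> b
  T2 -> c

CYK fill — only the sub-triangle for w[1..2]:
  cell(1,1) a: {S,T0}  orig:{S}
  cell(2,2) a: {S,T0}  orig:{S}
  cell(1,2) aa: {A}

Original NTs in T[1,2] deriving "aa": ["A"]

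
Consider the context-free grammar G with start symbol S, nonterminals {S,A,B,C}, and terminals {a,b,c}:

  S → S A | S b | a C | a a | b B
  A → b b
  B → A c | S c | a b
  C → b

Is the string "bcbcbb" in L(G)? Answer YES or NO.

CNF form of G:
  S -> S A | S T0 | T0 B | T2 C | T2 T2
  A -> T0 T0
  B -> A T1 | S T1 | T2 T0
  C -> b
  T0 -> b
  T1 -> c
  T2 -> a

CYK table (by increasing span):
  [0..0]={C,T0}  "b"  orig:{C}
  [1..1]={T1}  "c"  orig:{}
  [2..2]={C,T0}  "b"  orig:{C}
  [3..3]={T1}  "c"  orig:{}
  [4..4]={C,T0}  "b"  orig:{C}
  [5..5]={C,T0}  "b"  orig:{C}
  [0..1]=∅  "bc"
  [1..2]=∅  "cb"
  [2..3]=∅  "bc"
  [3..4]=∅  "cb"
  [4..5]={A}  "bb"
  [0..2]=∅  "bcb"
  [1..3]=∅  "cbc"
  [2..4]=∅  "bcb"
  [3..5]=∅  "cbb"
  [0..3]=∅  "bcbc"
  [1..4]=∅  "cbcb"
  [2..5]=∅  "bcbb"
  [0..4]=∅  "bcbcb"
  [1..5]=∅  "cbcbb"
  [0..5]=∅  "bcbcbb"

S ∉ T[0,5] ⇒ NO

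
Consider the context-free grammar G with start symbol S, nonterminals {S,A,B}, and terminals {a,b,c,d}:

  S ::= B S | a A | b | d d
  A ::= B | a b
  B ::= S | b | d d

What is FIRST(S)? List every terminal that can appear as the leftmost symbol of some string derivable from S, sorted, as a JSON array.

FIRST iteration:
iter 1:
  A via A→a b: +{a}
  B via B→b: +{b}
  B via B→d d: +{d}
  S via S→B S: +{b,d}
  S via S→a A: +{a}
  FIRST(S)={a,b,d}  FIRST(A)={a}  FIRST(B)={b,d}
iter 2:
  A via A→B: +{b,d}
  B via B→S: +{a}
  FIRST(S)={a,b,d}  FIRST(A)={a,b,d}  FIRST(B)={a,b,d}
iter 3: done
  FIRST(S)={a,b,d}  FIRST(A)={a,b,d}  FIRST(B)={a,b,d}

FIRST(S) = ["a", "b", "d"]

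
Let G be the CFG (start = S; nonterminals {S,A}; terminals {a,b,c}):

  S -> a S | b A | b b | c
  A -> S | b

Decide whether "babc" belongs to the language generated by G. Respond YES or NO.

CNF form of G:
  S -> T0 S | T1 A | T1 T1 | c
  A -> T0 S | T1 A | T1 T1 | b | c
  T0 -> a
  T1 -> b

CYK table (by increasing span):
  [0..0]={A,T1}  "b"  orig:{A}
  [1..1]={T0}  "a"  orig:{}
  [2..2]={A,T1}  "b"  orig:{A}
  [3..3]={A,S}  "c"
  [0..1]=∅  "ba"
  [1..2]=∅  "ab"
  [2..3]={A,S}  "bc"
  [0..2]=∅  "bab"
  [1..3]={A,S}  "abc"
  [0..3]={A,S}  "babc"

S ∈ T[0,3] ⇒ YES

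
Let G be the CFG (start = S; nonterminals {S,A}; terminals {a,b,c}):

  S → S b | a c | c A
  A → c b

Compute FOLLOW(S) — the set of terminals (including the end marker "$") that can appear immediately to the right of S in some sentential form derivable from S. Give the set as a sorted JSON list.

FIRST sets, iterate to fixpoint:
pass 1:
  A via A→c b: +{c}
  S via S→a c: +{a}
  S via S→c A: +{c}
  S: {a,c}  A: {c}
pass 2: (stable)
  S: {a,c}  A: {c}

FOLLOW iteration:
initialize: $ ∈ FOLLOW(S)
iter 1:
  S→S b: FOLLOW(S) ⊇ FIRST(b) = {b}; new: +{b}
  S→c A: FOLLOW(A) ⊇ FOLLOW(S) ⊇ {$,b}; new: +{$,b}
  S: {$,b}  A: {$,b}
iter 2: (stable)
  S: {$,b}  A: {$,b}

FOLLOW(S) = ["$", "b"]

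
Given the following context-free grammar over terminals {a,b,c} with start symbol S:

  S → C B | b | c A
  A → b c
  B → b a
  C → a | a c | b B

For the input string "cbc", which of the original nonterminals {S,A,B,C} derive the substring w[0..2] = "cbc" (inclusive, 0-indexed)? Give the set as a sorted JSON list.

CNF form of G:
  S -> C B | T1 A | b
  A -> T0 T1
  B -> T0 T2
  C -> T0 B | T2 T1 | a
  T0 -> b
  T1 -> c
  T2 -> a

CYK fill — only the sub-triangle for w[0..2]:
  cell(0,0) c: {T1}  orig:{}
  cell(1,1) b: {S,T0}  orig:{S}
  cell(2,2) c: {T1}  orig:{}
  cell(0,1) cb: ∅
  cell(1,2) bc: {A}
  cell(0,2) cbc: {S}

Original NTs in T[0,2] deriving "cbc": ["S"]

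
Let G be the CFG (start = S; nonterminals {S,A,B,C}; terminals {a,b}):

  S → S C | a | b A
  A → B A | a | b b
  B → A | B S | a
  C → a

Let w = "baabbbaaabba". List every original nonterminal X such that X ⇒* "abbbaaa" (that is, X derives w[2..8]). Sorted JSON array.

CNF form of G:
  S -> S C | T0 A | a
  A -> B A | T0 T0 | a
  B -> B A | B S | T0 T0 | a
  C -> a
  T0 -> b

CYK table (by increasing span), restricted to cells inside w[2..8]:
  cell(2,2) a: {A,B,C,S}
  cell(3,3) b: {T0}  orig:{}
  cell(4,4) b: {T0}  orig:{}
  cell(5,5) b: {T0}  orig:{}
  cell(6,6) a: {A,B,C,S}
  cell(7,7) a: {A,B,C,S}
  cell(8,8) a: {A,B,C,S}
  cell(2,3) ab: ∅
  cell(3,4) bb: {A,B}
  cell(4,5) bb: {A,B}
  cell(5,6) ba: {S}
  cell(6,7) aa: {A,B,S}
  cell(7,8) aa: {A,B,S}
  cell(2,4) abb: {A,B}
  cell(3,5) bbb: {S}
  cell(4,6) bba: {A,B}
  cell(5,7) baa: {S}
  cell(6,8) aaa: {A,B,S}
  cell(2,5) abbb: {B}
  cell(3,6) bbba: {B,S}
  cell(4,7) bbaa: {A,B}
  cell(5,8) baaa: {S}
  cell(2,6) abbba: {A,B}
  cell(3,7) bbbaa: {A,B,S}
  cell(4,8) bbaaa: {A,B}
  cell(2,7) abbbaa: {A,B}
  cell(3,8) bbbaaa: {A,B,S}
  cell(2,8) abbbaaa: {A,B}

Original NTs in T[2,8] deriving "abbbaaa": ["A", "B"]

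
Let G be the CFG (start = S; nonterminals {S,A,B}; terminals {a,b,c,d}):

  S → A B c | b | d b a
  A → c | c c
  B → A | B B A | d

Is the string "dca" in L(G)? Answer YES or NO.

Convert to CNF:
  S -> A X5 | T1 X6 | b
  A -> T0 T0 | c
  B -> B X4 | T0 T0 | c | d
  T0 -> c
  T1 -> d
  T2 -> b
  T3 -> a
  X4 -> B A
  X5 -> B T0
  X6 -> T2 T3

Fill CYK table bottom-up:
  [0..0]={B,T1}  "d"  orig:{B}
  [1..1]={A,B,T0}  "c"  orig:{A,B}
  [2..2]={T3}  "a"  orig:{}
  [0..1]={X4,X5}  "dc"  orig:{}
  [1..2]=∅  "ca"
  [0..2]=∅  "dca"

S ∉ T[0,2] ⇒ NO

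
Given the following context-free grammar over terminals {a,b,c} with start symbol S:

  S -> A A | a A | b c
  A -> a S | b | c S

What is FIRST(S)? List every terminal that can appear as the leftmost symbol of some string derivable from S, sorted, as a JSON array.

FIRST sets, iterate to fixpoint:
round 1:
  A via A→a S: +{a}
  A via A→b: +{b}
  A via A→c S: +{c}
  S via S→A A: +{a,b,c}
  S: {a,b,c}  A: {a,b,c}
round 2: done
  S: {a,b,c}  A: {a,b,c}

FIRST(S) = ["a", "b", "c"]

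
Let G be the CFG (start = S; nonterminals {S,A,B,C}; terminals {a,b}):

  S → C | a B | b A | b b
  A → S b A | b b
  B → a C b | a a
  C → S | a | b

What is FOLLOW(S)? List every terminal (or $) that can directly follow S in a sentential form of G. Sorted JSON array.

FIRST iteration:
round 1:
  A via A→b b: +{b}
  B via B→a C b: +{a}
  C via C→a: +{a}
  C via C→b: +{b}
  S via S→C: +{a,b}
  FIRST(S)={a,b}  FIRST(A)={b}  FIRST(B)={a}  FIRST(C)={a,b}
round 2:
  A via A→S b A: +{a}
  FIRST(S)={a,b}  FIRST(A)={a,b}  FIRST(B)={a}  FIRST(C)={a,b}
round 3: (no change)
  FIRST(S)={a,b}  FIRST(A)={a,b}  FIRST(B)={a}  FIRST(C)={a,b}

Compute FOLLOW by fixpoint:
seed FOLLOW(S) with $
round 1:
  A→S b A: FOLLOW(S) ⊇ FIRST(b) = {b}; new: +{b}
  B→a C b: FOLLOW(C) ⊇ FIRST(b) = {b}; new: +{b}
  S→C: FOLLOW(C) ⊇ FOLLOW(S) ⊇ {$,b}; new: +{$}
  S→a B: FOLLOW(B) ⊇ FOLLOW(S) ⊇ {$,b}; new: +{$,b}
  S→b A: FOLLOW(A) ⊇ FOLLOW(S) ⊇ {$,b}; new: +{$,b}
  FOLLOW(S)={$,b}  FOLLOW(A)={$,b}  FOLLOW(B)={$,b}  FOLLOW(C)={$,b}
round 2: — fixpoint
  FOLLOW(S)={$,b}  FOLLOW(A)={$,b}  FOLLOW(B)={$,b}  FOLLOW(C)={$,b}

FOLLOW(S) = ["$", "b"]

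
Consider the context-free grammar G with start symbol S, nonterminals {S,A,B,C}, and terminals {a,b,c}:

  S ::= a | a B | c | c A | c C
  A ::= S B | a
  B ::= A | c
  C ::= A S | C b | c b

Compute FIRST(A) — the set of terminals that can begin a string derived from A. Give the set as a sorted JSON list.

FIRST sets, iterate to fixpoint:
[1]
  A via A→a: +{a}
  B via B→A: +{a}
  B via B→c: +{c}
  C via C→A S: +{a}
  C via C→c b: +{c}
  S via S→a: +{a}
  S via S→c: +{c}
  FIRST[S]={a,c}  FIRST[A]={a}  FIRST[B]={a,c}  FIRST[C]={a,c}
[2]
  A via A→S B: +{c}
  FIRST[S]={a,c}  FIRST[A]={a,c}  FIRST[B]={a,c}  FIRST[C]={a,c}
[3] — fixpoint
  FIRST[S]={a,c}  FIRST[A]={a,c}  FIRST[B]={a,c}  FIRST[C]={a,c}

FIRST(A) = ["a", "c"]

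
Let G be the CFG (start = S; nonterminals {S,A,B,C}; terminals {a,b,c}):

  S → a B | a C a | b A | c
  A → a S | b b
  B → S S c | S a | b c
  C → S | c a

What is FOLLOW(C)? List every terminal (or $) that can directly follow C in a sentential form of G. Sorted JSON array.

FIRST sets, iterate to fixpoint:
pass 1:
  A via A→a S: +{a}
  A via A→b b: +{b}
  B via B→b c: +{b}
  C via C→c a: +{c}
  S via S→a B: +{a}
  S via S→b A: +{b}
  S via S→c: +{c}
  S: {a,b,c}  A: {a,b}  B: {b}  C: {c}
pass 2:
  B via B→S S c: +{a,c}
  C via C→S: +{a,b}
  S: {a,b,c}  A: {a,b}  B: {a,b,c}  C: {a,b,c}
pass 3: done
  S: {a,b,c}  A: {a,b}  B: {a,b,c}  C: {a,b,c}

FOLLOW sets:
seed FOLLOW(S) with $
[1]
  B→S S c: FOLLOW(S) ⊇ FIRST(S) = {a,b,c}; new: +{a,b,c}
  S→a B: FOLLOW(B) ⊇ FOLLOW(S) ⊇ {$,a,b,c}; new: +{$,a,b,c}
  S→a C a: FOLLOW(C) ⊇ FIRST(a) = {a}; new: +{a}
  S→b A: FOLLOW(A) ⊇ FOLLOW(S) ⊇ {$,a,b,c}; new: +{$,a,b,c}
  S: {$,a,b,c}  A: {$,a,b,c}  B: {$,a,b,c}  C: {a}
[2] done
  S: {$,a,b,c}  A: {$,a,b,c}  B: {$,a,b,c}  C: {a}

FOLLOW(C) = ["a"]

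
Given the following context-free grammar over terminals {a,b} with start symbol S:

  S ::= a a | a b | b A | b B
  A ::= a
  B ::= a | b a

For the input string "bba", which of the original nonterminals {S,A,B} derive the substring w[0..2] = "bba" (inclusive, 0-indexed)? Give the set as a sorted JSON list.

Convert to CNF:
  S -> T0 A | T0 B | T1 T0 | T1 T1
  A -> a
  B -> T0 T1 | a
  T0 -> b
  T1 -> a

Fill CYK table bottom-up, restricted to cells inside w[0..2]:
  cell(0,0) b: {T0}  orig:{}
  cell(1,1) b: {T0}  orig:{}
  cell(2,2) a: {A,B,T1}  orig:{A,B}
  cell(0,1) bb: ∅
  cell(1,2) ba: {B,S}
  cell(0,2) bba: {S}

Original NTs in T[0,2] deriving "bba": ["S"]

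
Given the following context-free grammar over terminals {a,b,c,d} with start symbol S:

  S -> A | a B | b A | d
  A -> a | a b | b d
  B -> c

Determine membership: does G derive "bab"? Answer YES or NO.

CNF form of G:
  S -> T0 B | T0 T1 | T1 A | T1 T2 | a | d
  A -> T0 T1 | T1 T2 | a
  B -> c
  T0 -> a
  T1 -> b
  T2 -> d

Fill CYK table bottom-up:
  T[0,0] 'b' = {T1}  orig:{}
  T[1,1] 'a' = {A,S,T0}  orig:{A,S}
  T[2,2] 'b' = {T1}  orig:{}
  T[0,1] 'ba' = {S}
  T[1,2] 'ab' = {A,S}
  T[0,2] 'bab' = {S}

S ∈ T[0,2] ⇒ YES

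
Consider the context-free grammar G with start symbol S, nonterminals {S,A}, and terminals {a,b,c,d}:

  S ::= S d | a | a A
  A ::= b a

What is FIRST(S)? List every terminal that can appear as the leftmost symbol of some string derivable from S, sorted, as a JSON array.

FIRST sets, iterate to fixpoint:
pass 1:
  A via A→b a: +{b}
  S via S→a: +{a}
  FIRST[S]={a}  FIRST[A]={b}
pass 2: done
  FIRST[S]={a}  FIRST[A]={b}

FIRST(S) = ["a"]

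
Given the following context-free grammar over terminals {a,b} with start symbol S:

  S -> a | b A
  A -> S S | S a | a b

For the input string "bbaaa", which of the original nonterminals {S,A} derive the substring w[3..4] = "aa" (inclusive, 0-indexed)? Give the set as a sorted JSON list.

CNF form of G:
  S -> T1 A | a
  A -> S S | S T0 | T0 T1
  T0 -> a
  T1 -> b

CYK fill — only the sub-triangle for w[3..4]:
  cell(3,3) a: {S,T0}  orig:{S}
  cell(4,4) a: {S,T0}  orig:{S}
  cell(3,4) aa: {A}

Original NTs in T[3,4] deriving "aa": ["A"]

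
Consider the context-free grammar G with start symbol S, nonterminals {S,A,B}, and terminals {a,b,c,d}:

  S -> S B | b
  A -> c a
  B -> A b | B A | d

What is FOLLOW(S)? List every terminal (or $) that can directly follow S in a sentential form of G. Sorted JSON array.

FIRST iteration:
round 1:
  A via A→c a: +{c}
  B via B→A b: +{c}
  B via B→d: +{d}
  S via S→b: +{b}
  S: {b}  A: {c}  B: {c,d}
round 2: — fixpoint
  S: {b}  A: {c}  B: {c,d}

FOLLOW iteration:
initialize: $ ∈ FOLLOW(S)
[1]
  B→A b: FOLLOW(A) ⊇ FIRST(b) = {b}; new: +{b}
  B→B A: FOLLOW(B) ⊇ FIRST(A) = {c}; new: +{c}
  B→B A: FOLLOW(A) ⊇ FOLLOW(B) ⊇ {c}; new: +{c}
  S→S B: FOLLOW(S) ⊇ FIRST(B) = {c,d}; new: +{c,d}
  S→S B: FOLLOW(B) ⊇ FOLLOW(S) ⊇ {$,c,d}; new: +{$,d}
  FOLLOW[S]={$,c,d}  FOLLOW[A]={b,c}  FOLLOW[B]={$,c,d}
[2]
  B→B A: FOLLOW(A) ⊇ FOLLOW(B) ⊇ {$,c,d}; new: +{$,d}
  FOLLOW[S]={$,c,d}  FOLLOW[A]={$,b,c,d}  FOLLOW[B]={$,c,d}
[3] (no change)
  FOLLOW[S]={$,c,d}  FOLLOW[A]={$,b,c,d}  FOLLOW[B]={$,c,d}

FOLLOW(S) = ["$", "c", "d"]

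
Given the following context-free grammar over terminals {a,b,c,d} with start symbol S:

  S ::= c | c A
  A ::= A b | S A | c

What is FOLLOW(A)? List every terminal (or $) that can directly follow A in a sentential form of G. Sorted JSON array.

Compute FIRST by fixpoint:
iter 1:
  A via A→c: +{c}
  S via S→c: +{c}
  S: {c}  A: {c}
iter 2: (stable)
  S: {c}  A: {c}

FOLLOW iteration:
seed FOLLOW(S) with $
pass 1:
  A→A b: FOLLOW(A) ⊇ FIRST(b) = {b}; new: +{b}
  A→S A: FOLLOW(S) ⊇ FIRST(A) = {c}; new: +{c}
  S→c A: FOLLOW(A) ⊇ FOLLOW(S) ⊇ {$,c}; new: +{$,c}
  S: {$,c}  A: {$,b,c}
pass 2: done
  S: {$,c}  A: {$,b,c}

FOLLOW(A) = ["$", "b", "c"]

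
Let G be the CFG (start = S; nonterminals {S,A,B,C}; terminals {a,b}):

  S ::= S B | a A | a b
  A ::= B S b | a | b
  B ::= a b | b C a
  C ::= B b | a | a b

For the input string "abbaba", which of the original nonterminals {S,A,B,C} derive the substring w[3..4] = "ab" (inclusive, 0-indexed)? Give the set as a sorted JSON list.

CNF form of G:
  S -> S B | T1 A | T1 T0
  A -> B X2 | a | b
  B -> T0 X3 | T1 T0
  C -> B T0 | T1 T0 | a
  T0 -> b
  T1 -> a
  X2 -> S T0
  X3 -> C T1

CYK table (by increasing span) (cells [i..j] with 3 ≤ i ≤ j ≤ 4 only):
  [3..3]={A,C,T1}  "a"  orig:{A,C}
  [4..4]={A,T0}  "b"  orig:{A}
  [3..4]={B,C,S}  "ab"

Original NTs in T[3,4] deriving "ab": ["B", "C", "S"]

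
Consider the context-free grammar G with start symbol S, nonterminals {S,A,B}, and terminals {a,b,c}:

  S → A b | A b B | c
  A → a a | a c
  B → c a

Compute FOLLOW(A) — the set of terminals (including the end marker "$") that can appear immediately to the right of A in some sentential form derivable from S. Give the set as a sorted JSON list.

FIRST sets, iterate to fixpoint:
round 1:
  A via A→a a: +{a}
  B via B→c a: +{c}
  S via S→A b: +{a}
  S via S→c: +{c}
  FIRST[S]={a,c}  FIRST[A]={a}  FIRST[B]={c}
round 2: (no change)
  FIRST[S]={a,c}  FIRST[A]={a}  FIRST[B]={c}

FOLLOW iteration:
seed FOLLOW(S) with $
round 1:
  S→A b: FOLLOW(A) ⊇ FIRST(b) = {b}; new: +{b}
  S→A b B: FOLLOW(B) ⊇ FOLLOW(S) ⊇ {$}; new: +{$}
  FOLLOW(S)={$}  FOLLOW(A)={b}  FOLLOW(B)={$}
round 2: (stable)
  FOLLOW(S)={$}  FOLLOW(A)={b}  FOLLOW(B)={$}

FOLLOW(A) = ["b"]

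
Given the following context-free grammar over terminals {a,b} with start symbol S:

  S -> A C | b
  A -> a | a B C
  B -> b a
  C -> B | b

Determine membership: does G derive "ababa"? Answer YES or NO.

Convert to CNF:
  S -> A C | b
  A -> T0 X2 | a
  B -> T1 T0
  C -> T1 T0 | b
  T0 -> a
  T1 -> b
  X2 -> B C

Fill CYK table bottom-up:
  T[0,0] 'a' = {A,T0}  orig:{A}
  T[1,1] 'b' = {C,S,T1}  orig:{C,S}
  T[2,2] 'a' = {A,T0}  orig:{A}
  T[3,3] 'b' = {C,S,T1}  orig:{C,S}
  T[4,4] 'a' = {A,T0}  orig:{A}
  T[0,1] 'ab' = {S}
  T[1,2] 'ba' = {B,C}
  T[2,3] 'ab' = {S}
  T[3,4] 'ba' = {B,C}
  T[0,2] 'aba' = {S}
  T[1,3] 'bab' = {X2}  orig:{}
  T[2,4] 'aba' = {S}
  T[0,3] 'abab' = {A}
  T[1,4] 'baba' = {X2}  orig:{}
  T[0,4] 'ababa' = {A}

S ∉ T[0,4] ⇒ NO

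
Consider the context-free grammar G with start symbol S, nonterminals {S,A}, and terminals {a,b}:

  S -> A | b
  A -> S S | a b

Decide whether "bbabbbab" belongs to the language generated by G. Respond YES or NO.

Convert to CNF:
  S -> S S | T0 T1 | b
  A -> S S | T0 T1
  T0 -> a
  T1 -> b

Fill CYK table bottom-up:
  cell(0,0) b: {S,T1}  orig:{S}
  cell(1,1) b: {S,T1}  orig:{S}
  cell(2,2) a: {T0}  orig:{}
  cell(3,3) b: {S,T1}  orig:{S}
  cell(4,4) b: {S,T1}  orig:{S}
  cell(5,5) b: {S,T1}  orig:{S}
  cell(6,6) a: {T0}  orig:{}
  cell(7,7) b: {S,T1}  orig:{S}
  cell(0,1) bb: {A,S}
  cell(1,2) ba: ∅
  cell(2,3) ab: {A,S}
  cell(3,4) bb: {A,S}
  cell(4,5) bb: {A,S}
  cell(5,6) ba: ∅
  cell(6,7) ab: {A,S}
  cell(0,2) bba: ∅
  cell(1,3) bab: {A,S}
  cell(2,4) abb: {A,S}
  cell(3,5) bbb: {A,S}
  cell(4,6) bba: ∅
  cell(5,7) bab: {A,S}
  cell(0,3) bbab: {A,S}
  cell(1,4) babb: {A,S}
  cell(2,5) abbb: {A,S}
  cell(3,6) bbba: ∅
  cell(4,7) bbab: {A,S}
  cell(0,4) bbabb: {A,S}
  cell(1,5) babbb: {A,S}
  cell(2,6) abbba: ∅
  cell(3,7) bbbab: {A,S}
  cell(0,5) bbabbb: {A,S}
  cell(1,6) babbba: ∅
  cell(2,7) abbbab: {A,S}
  cell(0,6) bbabbba: ∅
  cell(1,7) babbbab: {A,S}
  cell(0,7) bbabbbab: {A,S}

S ∈ T[0,7] ⇒ YES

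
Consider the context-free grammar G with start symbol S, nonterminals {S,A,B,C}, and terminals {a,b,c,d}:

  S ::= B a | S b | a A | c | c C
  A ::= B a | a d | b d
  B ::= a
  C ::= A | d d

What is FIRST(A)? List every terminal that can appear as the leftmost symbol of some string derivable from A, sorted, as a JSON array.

FIRST sets, iterate to fixpoint:
pass 1:
  A via A→a d: +{a}
  A via A→b d: +{b}
  B via B→a: +{a}
  C via C→A: +{a,b}
  C via C→d d: +{d}
  S via S→B a: +{a}
  S via S→c: +{c}
  FIRST[S]={a,c}  FIRST[A]={a,b}  FIRST[B]={a}  FIRST[C]={a,b,d}
pass 2: (no change)
  FIRST[S]={a,c}  FIRST[A]={a,b}  FIRST[B]={a}  FIRST[C]={a,b,d}

FIRST(A) = ["a", "b"]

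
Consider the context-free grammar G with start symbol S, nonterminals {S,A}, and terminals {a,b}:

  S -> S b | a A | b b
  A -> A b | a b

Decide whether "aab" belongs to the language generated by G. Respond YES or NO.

Convert to CNF:
  S -> S T0 | T0 T0 | T1 A
  A -> A T0 | T1 T0
  T0 -> b
  T1 -> a

CYK table (by increasing span):
  T[0,0] 'a' = {T1}  orig:{}
  T[1,1] 'a' = {T1}  orig:{}
  T[2,2] 'b' = {T0}  orig:{}
  T[0,1] 'aa' = ∅
  T[1,2] 'ab' = {A}
  T[0,2] 'aab' = {S}

S ∈ T[0,2] ⇒ YES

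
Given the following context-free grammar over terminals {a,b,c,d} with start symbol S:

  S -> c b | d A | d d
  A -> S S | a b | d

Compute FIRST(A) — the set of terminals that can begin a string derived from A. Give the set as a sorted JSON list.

Compute FIRST by fixpoint:
round 1:
  A via A→a b: +{a}
  A via A→d: +{d}
  S via S→c b: +{c}
  S via S→d A: +{d}
  FIRST[S]={c,d}  FIRST[A]={a,d}
round 2:
  A via A→S S: +{c}
  FIRST[S]={c,d}  FIRST[A]={a,c,d}
round 3: (no change)
  FIRST[S]={c,d}  FIRST[A]={a,c,d}

FIRST(A) = ["a", "c", "d"]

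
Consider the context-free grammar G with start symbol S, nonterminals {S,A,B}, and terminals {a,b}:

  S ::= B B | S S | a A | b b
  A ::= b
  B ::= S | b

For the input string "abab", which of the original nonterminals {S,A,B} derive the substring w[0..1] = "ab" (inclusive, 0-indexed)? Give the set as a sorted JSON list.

CNF form of G:
  S -> B B | S S | T0 A | T1 T1
  A -> b
  B -> B B | S S | T0 A | T1 T1 | b
  T0 -> a
  T1 -> b

CYK table (by increasing span) — only the sub-triangle for w[0..1]:
  T[0,0] 'a' = {T0}  orig:{}
  T[1,1] 'b' = {A,B,T1}  orig:{A,B}
  T[0,1] 'ab' = {B,S}

Original NTs in T[0,1] deriving "ab": ["B", "S"]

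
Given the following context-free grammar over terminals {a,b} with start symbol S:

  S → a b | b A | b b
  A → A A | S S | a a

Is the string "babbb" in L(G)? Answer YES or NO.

CNF form of G:
  S -> T0 T1 | T1 A | T1 T1
  A -> A A | S S | T0 T0
  T0 -> a
  T1 -> b

Fill CYK table bottom-up:
  cell(0,0) b: {T1}  orig:{}
  cell(1,1) a: {T0}  orig:{}
  cell(2,2) b: {T1}  orig:{}
  cell(3,3) b: {T1}  orig:{}
  cell(4,4) b: {T1}  orig:{}
  cell(0,1) ba: ∅
  cell(1,2) ab: {S}
  cell(2,3) bb: {S}
  cell(3,4) bb: {S}
  cell(0,2) bab: ∅
  cell(1,3) abb: ∅
  cell(2,4) bbb: ∅
  cell(0,3) babb: ∅
  cell(1,4) abbb: {A}
  cell(0,4) babbb: {S}

S ∈ T[0,4] ⇒ YES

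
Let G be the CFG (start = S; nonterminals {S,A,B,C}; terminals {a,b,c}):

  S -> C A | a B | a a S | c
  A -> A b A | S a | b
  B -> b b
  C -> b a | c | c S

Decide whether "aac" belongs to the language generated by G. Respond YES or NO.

CNF form of G:
  S -> C A | T1 B | T1 X4 | c
  A -> A X3 | S T1 | b
  B -> T0 T0
  C -> T0 T1 | T2 S | c
  T0 -> b
  T1 -> a
  T2 -> c
  X3 -> T0 A
  X4 -> T1 S

CYK table (by increasing span):
  [0..0]={T1}  "a"  orig:{}
  [1..1]={T1}  "a"  orig:{}
  [2..2]={C,S,T2}  "c"  orig:{C,S}
  [0..1]=∅  "aa"
  [1..2]={X4}  "ac"  orig:{}
  [0..2]={S}  "aac"

S ∈ T[0,2] ⇒ YES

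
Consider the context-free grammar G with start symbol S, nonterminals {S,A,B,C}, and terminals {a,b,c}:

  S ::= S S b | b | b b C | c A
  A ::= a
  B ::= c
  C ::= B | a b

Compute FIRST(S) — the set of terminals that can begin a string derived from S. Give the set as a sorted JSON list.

FIRST iteration:
[1]
  A via A→a: +{a}
  B via B→c: +{c}
  C via C→B: +{c}
  C via C→a b: +{a}
  S via S→b: +{b}
  S via S→c A: +{c}
  S: {b,c}  A: {a}  B: {c}  C: {a,c}
[2] (stable)
  S: {b,c}  A: {a}  B: {c}  C: {a,c}

FIRST(S) = ["b", "c"]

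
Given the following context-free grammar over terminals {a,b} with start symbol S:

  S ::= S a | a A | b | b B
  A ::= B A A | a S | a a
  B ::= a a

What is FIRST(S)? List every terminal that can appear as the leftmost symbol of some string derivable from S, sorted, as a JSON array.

FIRST iteration:
pass 1:
  A via A→a S: +{a}
  B via B→a a: +{a}
  S via S→a A: +{a}
  S via S→b: +{b}
  S: {a,b}  A: {a}  B: {a}
pass 2: — fixpoint
  S: {a,b}  A: {a}  B: {a}

FIRST(S) = ["a", "b"]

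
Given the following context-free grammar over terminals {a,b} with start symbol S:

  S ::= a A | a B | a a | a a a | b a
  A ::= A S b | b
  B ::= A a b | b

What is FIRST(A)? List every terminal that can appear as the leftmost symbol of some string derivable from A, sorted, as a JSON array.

Compute FIRST by fixpoint:
pass 1:
  A via A→b: +{b}
  B via B→A a b: +{b}
  S via S→a A: +{a}
  S via S→b a: +{b}
  FIRST[S]={a,b}  FIRST[A]={b}  FIRST[B]={b}
pass 2: done
  FIRST[S]={a,b}  FIRST[A]={b}  FIRST[B]={b}

FIRST(A) = ["b"]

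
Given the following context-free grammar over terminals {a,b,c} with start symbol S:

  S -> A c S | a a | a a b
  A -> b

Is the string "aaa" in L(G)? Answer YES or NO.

CNF form of G:
  S -> A X3 | T1 T1 | T1 X4
  A -> b
  T0 -> c
  T1 -> a
  T2 -> b
  X3 -> T0 S
  X4 -> T1 T2

CYK fill:
  [0..0]={T1}  "a"  orig:{}
  [1..1]={T1}  "a"  orig:{}
  [2..2]={T1}  "a"  orig:{}
  [0..1]={S}  "aa"
  [1..2]={S}  "aa"
  [0..2]=∅  "aaa"

S ∉ T[0,2] ⇒ NO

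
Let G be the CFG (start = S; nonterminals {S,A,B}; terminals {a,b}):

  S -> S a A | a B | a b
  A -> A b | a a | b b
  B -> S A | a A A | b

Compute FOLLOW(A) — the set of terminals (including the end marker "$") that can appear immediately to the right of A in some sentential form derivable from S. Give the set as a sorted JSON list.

FIRST sets, iterate to fixpoint:
round 1:
  A via A→a a: +{a}
  A via A→b b: +{b}
  B via B→a A A: +{a}
  B via B→b: +{b}
  S via S→a B: +{a}
  FIRST(S)={a}  FIRST(A)={a,b}  FIRST(B)={a,b}
round 2: done
  FIRST(S)={a}  FIRST(A)={a,b}  FIRST(B)={a,b}

FOLLOW iteration:
seed FOLLOW(S) with $
iter 1:
  A→A b: FOLLOW(A) ⊇ FIRST(b) = {b}; new: +{b}
  B→S A: FOLLOW(S) ⊇ FIRST(A) = {a,b}; new: +{a,b}
  B→a A A: FOLLOW(A) ⊇ FIRST(A) = {a,b}; new: +{a}
  S→S a A: FOLLOW(A) ⊇ FOLLOW(S) ⊇ {$,a,b}; new: +{$}
  S→a B: FOLLOW(B) ⊇ FOLLOW(S) ⊇ {$,a,b}; new: +{$,a,b}
  S: {$,a,b}  A: {$,a,b}  B: {$,a,b}
iter 2: done
  S: {$,a,b}  A: {$,a,b}  B: {$,a,b}

FOLLOW(A) = ["$", "a", "b"]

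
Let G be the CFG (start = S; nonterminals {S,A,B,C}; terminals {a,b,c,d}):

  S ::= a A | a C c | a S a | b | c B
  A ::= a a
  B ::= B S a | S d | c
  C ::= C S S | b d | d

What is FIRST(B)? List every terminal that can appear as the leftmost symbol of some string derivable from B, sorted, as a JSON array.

FIRST sets, iterate to fixpoint:
round 1:
  A via A→a a: +{a}
  B via B→c: +{c}
  C via C→b d: +{b}
  C via C→d: +{d}
  S via S→a A: +{a}
  S via S→b: +{b}
  S via S→c B: +{c}
  FIRST[S]={a,b,c}  FIRST[A]={a}  FIRST[B]={c}  FIRST[C]={b,d}
round 2:
  B via B→S d: +{a,b}
  FIRST[S]={a,b,c}  FIRST[A]={a}  FIRST[B]={a,b,c}  FIRST[C]={b,d}
round 3: done
  FIRST[S]={a,b,c}  FIRST[A]={a}  FIRST[B]={a,b,c}  FIRST[C]={b,d}

FIRST(B) = ["a", "b", "c"]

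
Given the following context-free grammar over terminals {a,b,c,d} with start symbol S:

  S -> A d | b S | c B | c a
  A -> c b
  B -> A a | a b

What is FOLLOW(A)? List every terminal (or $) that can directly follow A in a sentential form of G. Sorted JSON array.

Compute FIRST by fixpoint:
round 1:
  A via A→c b: +{c}
  B via B→A a: +{c}
  B via B→a b: +{a}
  S via S→A d: +{c}
  S via S→b S: +{b}
  S: {b,c}  A: {c}  B: {a,c}
round 2: — fixpoint
  S: {b,c}  A: {c}  B: {a,c}

FOLLOW sets:
seed FOLLOW(S) with $
[1]
  B→A a: FOLLOW(A) ⊇ FIRST(a) = {a}; new: +{a}
  S→A d: FOLLOW(A) ⊇ FIRST(d) = {d}; new: +{d}
  S→c B: FOLLOW(B) ⊇ FOLLOW(S) ⊇ {$}; new: +{$}
  FOLLOW(S)={$}  FOLLOW(A)={a,d}  FOLLOW(B)={$}
[2] (no change)
  FOLLOW(S)={$}  FOLLOW(A)={a,d}  FOLLOW(B)={$}

FOLLOW(A) = ["a", "d"]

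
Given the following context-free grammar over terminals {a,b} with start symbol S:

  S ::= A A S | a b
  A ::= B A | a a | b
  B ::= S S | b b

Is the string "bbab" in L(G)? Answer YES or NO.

Convert to CNF:
  S -> A X2 | T0 T1
  A -> B A | T0 T0 | b
  B -> S S | T1 T1
  T0 -> a
  T1 -> b
  X2 -> A S

CYK table (by increasing span):
  T[0,0] 'b' = {A,T1}  orig:{A}
  T[1,1] 'b' = {A,T1}  orig:{A}
  T[2,2] 'a' = {T0}  orig:{}
  T[3,3] 'b' = {A,T1}  orig:{A}
  T[0,1] 'bb' = {B}
  T[1,2] 'ba' = ∅
  T[2,3] 'ab' = {S}
  T[0,2] 'bba' = ∅
  T[1,3] 'bab' = {X2}  orig:{}
  T[0,3] 'bbab' = {S}

S ∈ T[0,3] ⇒ YES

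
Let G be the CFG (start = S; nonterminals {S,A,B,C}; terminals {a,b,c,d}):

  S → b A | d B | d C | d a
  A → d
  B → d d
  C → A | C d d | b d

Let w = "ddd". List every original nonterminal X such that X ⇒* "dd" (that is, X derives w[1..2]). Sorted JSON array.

Convert to CNF:
  S -> T0 B | T0 C | T0 T2 | T1 A
  A -> d
  B -> T0 T0
  C -> C X3 | T1 T0 | d
  T0 -> d
  T1 -> b
  T2 -> a
  X3 -> T0 T0

CYK fill (cells [i..j] with 1 ≤ i ≤ j ≤ 2 only):
  [1..1]={A,C,T0}  "d"  orig:{A,C}
  [2..2]={A,C,T0}  "d"  orig:{A,C}
  [1..2]={B,S,X3}  "dd"  orig:{B,S}

Original NTs in T[1,2] deriving "dd": ["B", "S"]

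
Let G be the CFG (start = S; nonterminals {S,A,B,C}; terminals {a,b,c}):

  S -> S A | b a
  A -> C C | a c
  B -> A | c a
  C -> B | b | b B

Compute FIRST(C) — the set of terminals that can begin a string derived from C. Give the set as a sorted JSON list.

FIRST sets, iterate to fixpoint:
iter 1:
  A via A→a c: +{a}
  B via B→A: +{a}
  B via B→c a: +{c}
  C via C→B: +{a,c}
  C via C→b: +{b}
  S via S→b a: +{b}
  S: {b}  A: {a}  B: {a,c}  C: {a,b,c}
iter 2:
  A via A→C C: +{b,c}
  B via B→A: +{b}
  S: {b}  A: {a,b,c}  B: {a,b,c}  C: {a,b,c}
iter 3: — fixpoint
  S: {b}  A: {a,b,c}  B: {a,b,c}  C: {a,b,c}

FIRST(C) = ["a", "b", "c"]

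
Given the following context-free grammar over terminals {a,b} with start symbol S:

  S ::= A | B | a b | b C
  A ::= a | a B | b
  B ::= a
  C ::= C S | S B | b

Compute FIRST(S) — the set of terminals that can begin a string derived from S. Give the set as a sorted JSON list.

Compute FIRST by fixpoint:
[1]
  A via A→a: +{a}
  A via A→b: +{b}
  B via B→a: +{a}
  C via C→b: +{b}
  S via S→A: +{a,b}
  FIRST(S)={a,b}  FIRST(A)={a,b}  FIRST(B)={a}  FIRST(C)={b}
[2]
  C via C→S B: +{a}
  FIRST(S)={a,b}  FIRST(A)={a,b}  FIRST(B)={a}  FIRST(C)={a,b}
[3] — fixpoint
  FIRST(S)={a,b}  FIRST(A)={a,b}  FIRST(B)={a}  FIRST(C)={a,b}

FIRST(S) = ["a", "b"]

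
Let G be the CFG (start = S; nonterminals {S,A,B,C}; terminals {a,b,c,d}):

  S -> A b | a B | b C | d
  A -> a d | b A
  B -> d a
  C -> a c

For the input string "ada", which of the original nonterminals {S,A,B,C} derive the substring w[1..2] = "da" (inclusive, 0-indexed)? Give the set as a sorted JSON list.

Convert to CNF:
  S -> A T2 | T0 B | T2 C | d
  A -> T0 T1 | T2 A
  B -> T1 T0
  C -> T0 T3
  T0 -> a
  T1 -> d
  T2 -> b
  T3 -> c

CYK fill, restricted to cells inside w[1..2]:
  [1..1]={S,T1}  "d"  orig:{S}
  [2..2]={T0}  "a"  orig:{}
  [1..2]={B}  "da"

Original NTs in T[1,2] deriving "da": ["B"]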